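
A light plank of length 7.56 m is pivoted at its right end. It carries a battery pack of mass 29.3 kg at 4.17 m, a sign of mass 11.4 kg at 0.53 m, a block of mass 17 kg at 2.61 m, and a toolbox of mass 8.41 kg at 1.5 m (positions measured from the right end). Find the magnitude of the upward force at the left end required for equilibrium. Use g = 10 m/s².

F ≈ 245 N

About the right end:
Battery pack: 29.3 × 10 = 293 N down at 4.17 m → arm 4.17 m, τ = 293 × 4.17 = 1222 N·m counterclockwise.
Sign: 11.4 × 10 = 114 N down at 0.53 m → arm 0.53 m, τ = 114 × 0.53 = 60.42 N·m counterclockwise.
Block: 17 × 10 = 170 N down at 2.61 m → arm 2.61 m, τ = 170 × 2.61 = 443.7 N·m counterclockwise.
Toolbox: 8.41 × 10 = 84.1 N down at 1.5 m → arm 1.5 m, τ = 84.1 × 1.5 = 126.1 N·m counterclockwise.
Net moment of the loads = 1852 N·m counterclockwise.
The upward force F acts at the left end, arm 7.56 m, giving F × 7.56 clockwise.
Setting net torque to zero: F × 7.56 = 1852 → F = 1852 / 7.56 = 245 N.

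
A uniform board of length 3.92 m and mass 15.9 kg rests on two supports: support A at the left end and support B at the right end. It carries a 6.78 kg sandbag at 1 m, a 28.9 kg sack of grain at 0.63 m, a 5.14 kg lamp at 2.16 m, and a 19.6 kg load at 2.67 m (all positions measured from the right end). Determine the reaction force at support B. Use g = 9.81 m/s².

Choose support A as the axis so its reaction then has zero moment arm.
Beam weight: 15.9 × 9.81 = 156 N down at 1.96 m → arm 1.96 m, τ = 156 × 1.96 = 305.8 N·m clockwise.
Sandbag: 6.78 × 9.81 = 66.51 N down at 1 m → arm 2.92 m, τ = 66.51 × 2.92 = 194.2 N·m clockwise.
Sack of grain: 28.9 × 9.81 = 283.5 N down at 0.63 m → arm 3.29 m, τ = 283.5 × 3.29 = 932.7 N·m clockwise.
Lamp: 5.14 × 9.81 = 50.42 N down at 2.16 m → arm 1.76 m, τ = 50.42 × 1.76 = 88.74 N·m clockwise.
Load: 19.6 × 9.81 = 192.3 N down at 2.67 m → arm 1.25 m, τ = 192.3 × 1.25 = 240.4 N·m clockwise.
Net load moment about support A = 1762 N·m clockwise.
Reaction R at support B is upward at 0 m, arm 3.92 m → moment R × 3.92 counterclockwise.
Balancing moments: R × 3.92 = 1762, giving R = 449 N.

R_B ≈ 449 N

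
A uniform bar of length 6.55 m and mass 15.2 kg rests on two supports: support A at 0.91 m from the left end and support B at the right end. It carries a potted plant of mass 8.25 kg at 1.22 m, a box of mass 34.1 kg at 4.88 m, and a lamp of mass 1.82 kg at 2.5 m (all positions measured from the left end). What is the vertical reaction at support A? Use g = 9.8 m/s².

R_A ≈ 275 N

Take moments about support B.
Beam weight: 15.2 × 9.8 = 149 N down at 3.275 m → arm 3.275 m, τ = 149 × 3.275 = 488 N·m counterclockwise.
Potted plant: 8.25 × 9.8 = 80.85 N down at 1.22 m → arm 5.33 m, τ = 80.85 × 5.33 = 430.9 N·m counterclockwise.
Box: 34.1 × 9.8 = 334.2 N down at 4.88 m → arm 1.67 m, τ = 334.2 × 1.67 = 558.1 N·m counterclockwise.
Lamp: 1.82 × 9.8 = 17.84 N down at 2.5 m → arm 4.05 m, τ = 17.84 × 4.05 = 72.25 N·m counterclockwise.
Net load moment about support B = 1549 N·m counterclockwise.
Reaction R at support A is upward at 0.91 m, arm 5.64 m → moment R × 5.64 clockwise.
Στ = 0 ⇒ R × 5.64 = 1549 ⇒ R = 275 N.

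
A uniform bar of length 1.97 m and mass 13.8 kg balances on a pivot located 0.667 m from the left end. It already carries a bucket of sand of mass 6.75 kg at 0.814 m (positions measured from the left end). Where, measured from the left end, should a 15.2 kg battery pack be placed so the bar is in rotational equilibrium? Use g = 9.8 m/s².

Take moments about the pivot (at 0.667 m from the left end).
Beam weight: 13.8 × 9.8 = 135.2 N down at 0.985 m → arm 0.318 m, τ = 135.2 × 0.318 = 42.99 N·m clockwise.
Bucket of sand: 6.75 × 9.8 = 66.15 N down at 0.814 m → arm 0.147 m, τ = 66.15 × 0.147 = 9.724 N·m clockwise.
Net moment of existing loads = 52.71 N·m clockwise.
The battery pack weighs 15.2 × 9.8 = 149 N and must supply an equal counterclockwise moment, so its lever arm about the pivot is 52.71 / 149 = 0.354 m.
That puts it at 0.667 − 0.354 = 0.313 m from the left end.

x ≈ 0.313 m from the left end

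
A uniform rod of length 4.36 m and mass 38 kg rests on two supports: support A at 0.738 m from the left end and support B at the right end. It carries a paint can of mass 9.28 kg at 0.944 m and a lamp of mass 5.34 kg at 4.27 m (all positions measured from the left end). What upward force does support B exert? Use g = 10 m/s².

Taking torques about support A:
Beam weight: 38 × 10 = 380 N down at 2.18 m → arm 1.442 m, τ = 380 × 1.442 = 548 N·m clockwise.
Paint can: 9.28 × 10 = 92.8 N down at 0.944 m → arm 0.206 m, τ = 92.8 × 0.206 = 19.12 N·m clockwise.
Lamp: 5.34 × 10 = 53.4 N down at 4.27 m → arm 3.532 m, τ = 53.4 × 3.532 = 188.6 N·m clockwise.
Net load moment about support A = 755.7 N·m clockwise.
Reaction R at support B is upward at 4.36 m, arm 3.622 m → moment R × 3.622 counterclockwise.
Στ = 0 ⇒ R × 3.622 = 755.7 ⇒ R = 209 N.

R_B ≈ 209 N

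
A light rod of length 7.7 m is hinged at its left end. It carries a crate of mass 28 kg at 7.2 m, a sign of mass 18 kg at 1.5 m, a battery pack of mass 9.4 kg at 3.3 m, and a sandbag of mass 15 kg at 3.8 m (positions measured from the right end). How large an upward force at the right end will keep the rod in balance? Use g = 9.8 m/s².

Take moments about the left end.
Crate: 28 × 9.8 = 274.4 N down at 7.2 m → arm 0.5 m, τ = 274.4 × 0.5 = 137.2 N·m clockwise.
Sign: 18 × 9.8 = 176.4 N down at 1.5 m → arm 6.2 m, τ = 176.4 × 6.2 = 1094 N·m clockwise.
Battery pack: 9.4 × 9.8 = 92.12 N down at 3.3 m → arm 4.4 m, τ = 92.12 × 4.4 = 405.3 N·m clockwise.
Sandbag: 15 × 9.8 = 147 N down at 3.8 m → arm 3.9 m, τ = 147 × 3.9 = 573.3 N·m clockwise.
Net moment of the loads = 2210 N·m clockwise.
The upward force F acts at the right end, arm 7.7 m, giving F × 7.7 counterclockwise.
For rotational equilibrium, F × 7.7 = 2210, so F = 2210 / 7.7 = 287 N.

F ≈ 287 N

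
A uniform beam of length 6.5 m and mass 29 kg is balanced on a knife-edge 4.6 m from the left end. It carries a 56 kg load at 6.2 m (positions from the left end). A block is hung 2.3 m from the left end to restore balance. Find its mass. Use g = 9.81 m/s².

m ≈ 21.9 kg

Sum moments about the knife-edge (at 4.6 m from the left end) (the support reaction has zero arm there).
Beam weight: 29 × 9.81 = 284.5 N down at 3.25 m → arm 1.35 m, τ = 284.5 × 1.35 = 384.1 N·m counterclockwise.
Load: 56 × 9.81 = 549.4 N down at 6.2 m → arm 1.6 m, τ = 549.4 × 1.6 = 879 N·m clockwise.
Net moment of known loads = 494.9 N·m clockwise.
An unknown mass m at 2.3 m has arm 2.3 m; its moment is m·g·2.3 counterclockwise.
Setting net torque to zero: m × 9.81 × 2.3 = 494.9 → m = 494.9 / (9.81 × 2.3) = 21.9 kg.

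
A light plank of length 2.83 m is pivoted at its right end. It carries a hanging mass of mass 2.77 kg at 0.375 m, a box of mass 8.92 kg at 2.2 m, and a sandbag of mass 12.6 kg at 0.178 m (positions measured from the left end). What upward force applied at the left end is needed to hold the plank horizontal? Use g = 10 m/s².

Taking torques about the right end:
Hanging mass: 2.77 × 10 = 27.7 N down at 0.375 m → arm 2.455 m, τ = 27.7 × 2.455 = 68 N·m counterclockwise.
Box: 8.92 × 10 = 89.2 N down at 2.2 m → arm 0.63 m, τ = 89.2 × 0.63 = 56.2 N·m counterclockwise.
Sandbag: 12.6 × 10 = 126 N down at 0.178 m → arm 2.652 m, τ = 126 × 2.652 = 334.2 N·m counterclockwise.
Net moment of the loads = 458.4 N·m counterclockwise.
The upward force F acts at the left end, arm 2.83 m, giving F × 2.83 clockwise.
Balancing moments: F × 2.83 = 458.4, giving F = 458.4 / 2.83 = 162 N.

F ≈ 162 N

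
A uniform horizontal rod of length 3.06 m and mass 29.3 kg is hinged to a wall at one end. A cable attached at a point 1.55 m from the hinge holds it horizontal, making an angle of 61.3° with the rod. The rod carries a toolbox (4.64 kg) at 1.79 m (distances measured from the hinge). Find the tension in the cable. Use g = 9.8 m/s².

T ≈ 383 N

About the hinge:
Beam weight: 29.3 × 9.8 = 287.1 N down at 1.53 m → arm 1.53 m, τ = 287.1 × 1.53 = 439.3 N·m clockwise.
Toolbox: 4.64 × 9.8 = 45.47 N down at 1.79 m → arm 1.79 m, τ = 45.47 × 1.79 = 81.39 N·m clockwise.
Total clockwise load moment = 520.7 N·m.
The cable tension T acts at 1.55 m; only its component perpendicular to the rod, T sinθ, produces torque. sin 61.3° = 0.8771.
Balancing moments: T × 1.55 × 0.8771 = 520.7, giving T = 520.7 / 1.36 = 383 N.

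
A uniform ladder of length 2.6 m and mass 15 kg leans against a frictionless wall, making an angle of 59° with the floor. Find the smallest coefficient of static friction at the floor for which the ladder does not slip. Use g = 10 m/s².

μ_min ≈ 0.3

About the foot of the ladder:
Ladder weight 15×10 = 150 N acts at 1.3 m along the ladder; its horizontal arm is 1.3·cos59° = 0.6695 m → τ = 100.4 N·m clockwise.
Wall normal N acts horizontally at the top; its moment arm is the height L sinθ = 2.6·sin59° = 2.229 m, counterclockwise.
Setting net torque to zero: N × 2.229 = 100.4 → N = 45.04 N.
ΣFx = 0 ⇒ f = N_wall = 45.04 N. ΣFy = 0 ⇒ N_floor = 150 N.
μ_min = f / N_floor = 45.04 / 150 = 0.3.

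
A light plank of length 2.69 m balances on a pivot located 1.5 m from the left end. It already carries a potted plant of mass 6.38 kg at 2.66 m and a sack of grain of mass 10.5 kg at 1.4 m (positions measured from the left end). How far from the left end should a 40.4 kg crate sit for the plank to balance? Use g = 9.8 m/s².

Choose the pivot (at 1.5 m from the left end) as the axis so the support reaction has zero arm there.
Potted plant: 6.38 × 9.8 = 62.52 N down at 2.66 m → arm 1.16 m, τ = 62.52 × 1.16 = 72.52 N·m clockwise.
Sack of grain: 10.5 × 9.8 = 102.9 N down at 1.4 m → arm 0.1 m, τ = 102.9 × 0.1 = 10.29 N·m counterclockwise.
Net moment of existing loads = 62.23 N·m clockwise.
The crate weighs 40.4 × 9.8 = 395.9 N and must supply an equal counterclockwise moment, so its lever arm about the pivot is 62.23 / 395.9 = 0.157 m.
That puts it at 1.5 − 0.157 = 1.34 m from the left end.

x ≈ 1.34 m from the left end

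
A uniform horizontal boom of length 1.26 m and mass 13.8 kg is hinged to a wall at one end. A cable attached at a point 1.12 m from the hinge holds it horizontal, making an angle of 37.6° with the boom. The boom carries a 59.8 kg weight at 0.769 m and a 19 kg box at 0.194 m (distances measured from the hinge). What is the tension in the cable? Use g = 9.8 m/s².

About the hinge:
Beam weight: 13.8 × 9.8 = 135.2 N down at 0.63 m → arm 0.63 m, τ = 135.2 × 0.63 = 85.18 N·m clockwise.
Weight: 59.8 × 9.8 = 586 N down at 0.769 m → arm 0.769 m, τ = 586 × 0.769 = 450.6 N·m clockwise.
Box: 19 × 9.8 = 186.2 N down at 0.194 m → arm 0.194 m, τ = 186.2 × 0.194 = 36.12 N·m clockwise.
Total clockwise load moment = 571.9 N·m.
The cable tension T acts at 1.12 m; only its component perpendicular to the boom, T sinθ, produces torque. sin 37.6° = 0.6101.
Στ = 0 ⇒ T × 1.12 × 0.6101 = 571.9 ⇒ T = 571.9 / 0.6833 = 837 N.

T ≈ 837 N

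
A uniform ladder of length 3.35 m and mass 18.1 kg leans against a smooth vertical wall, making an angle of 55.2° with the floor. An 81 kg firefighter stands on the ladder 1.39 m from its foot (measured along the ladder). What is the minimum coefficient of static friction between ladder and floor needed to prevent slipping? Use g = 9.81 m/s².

About the foot of the ladder:
Ladder weight 18.1×9.81 = 177.6 N acts at 1.675 m along the ladder; its horizontal arm is 1.675·cos55.2° = 0.9559 m → τ = 169.8 N·m clockwise.
Firefighter: 81×9.81 = 794.6 N at 1.39 m → arm 0.7933 m → τ = 630.4 N·m clockwise.
Wall normal N acts horizontally at the top; its moment arm is the height L sinθ = 3.35·sin55.2° = 2.751 m, counterclockwise.
Στ = 0 ⇒ N × 2.751 = 800.2 ⇒ N = 290.9 N.
ΣFx = 0 ⇒ f = N_wall = 290.9 N. ΣFy = 0 ⇒ N_floor = 972.2 N.
μ_min = f / N_floor = 290.9 / 972.2 = 0.299.

μ_min ≈ 0.299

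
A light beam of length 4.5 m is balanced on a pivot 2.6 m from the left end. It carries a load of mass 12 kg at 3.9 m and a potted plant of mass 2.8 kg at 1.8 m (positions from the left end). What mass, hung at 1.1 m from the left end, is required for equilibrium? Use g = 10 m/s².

Take moments about the pivot (at 2.6 m from the left end).
Load: 12 × 10 = 120 N down at 3.9 m → arm 1.3 m, τ = 120 × 1.3 = 156 N·m clockwise.
Potted plant: 2.8 × 10 = 28 N down at 1.8 m → arm 0.8 m, τ = 28 × 0.8 = 22.4 N·m counterclockwise.
Net moment of known loads = 133.6 N·m clockwise.
An unknown mass m at 1.1 m has arm 1.5 m; its moment is m·g·1.5 counterclockwise.
Balancing moments: m × 10 × 1.5 = 133.6, giving m = 133.6 / (10 × 1.5) = 8.91 kg.

m ≈ 8.91 kg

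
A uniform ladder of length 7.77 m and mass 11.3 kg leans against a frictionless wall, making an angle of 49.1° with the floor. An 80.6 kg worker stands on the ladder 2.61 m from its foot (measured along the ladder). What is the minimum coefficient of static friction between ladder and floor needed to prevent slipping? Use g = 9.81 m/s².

Taking torques about the foot of the ladder:
Ladder weight 11.3×9.81 = 110.9 N acts at 3.885 m along the ladder; its horizontal arm is 3.885·cos49.1° = 2.544 m → τ = 282.1 N·m clockwise.
Worker: 80.6×9.81 = 790.7 N at 2.61 m → arm 1.709 m → τ = 1351 N·m clockwise.
Wall normal N acts horizontally at the top; its moment arm is the height L sinθ = 7.77·sin49.1° = 5.873 m, counterclockwise.
Balancing moments: N × 5.873 = 1633, giving N = 278.1 N.
ΣFx = 0 ⇒ f = N_wall = 278.1 N. ΣFy = 0 ⇒ N_floor = 901.6 N.
μ_min = f / N_floor = 278.1 / 901.6 = 0.308.

μ_min ≈ 0.308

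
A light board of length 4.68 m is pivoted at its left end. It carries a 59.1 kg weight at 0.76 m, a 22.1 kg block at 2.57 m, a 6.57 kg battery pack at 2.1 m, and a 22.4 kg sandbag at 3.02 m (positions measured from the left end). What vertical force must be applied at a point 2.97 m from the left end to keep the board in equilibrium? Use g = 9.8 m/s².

Taking torques about the left end:
Weight: 59.1 × 9.8 = 579.2 N down at 0.76 m → arm 0.76 m, τ = 579.2 × 0.76 = 440.2 N·m clockwise.
Block: 22.1 × 9.8 = 216.6 N down at 2.57 m → arm 2.57 m, τ = 216.6 × 2.57 = 556.7 N·m clockwise.
Battery pack: 6.57 × 9.8 = 64.39 N down at 2.1 m → arm 2.1 m, τ = 64.39 × 2.1 = 135.2 N·m clockwise.
Sandbag: 22.4 × 9.8 = 219.5 N down at 3.02 m → arm 3.02 m, τ = 219.5 × 3.02 = 662.9 N·m clockwise.
Net moment of the loads = 1795 N·m clockwise.
The upward force F acts at a point 2.97 m from the left end, arm 2.97 m, giving F × 2.97 counterclockwise.
Setting net torque to zero: F × 2.97 = 1795 → F = 1795 / 2.97 = 604 N.

F ≈ 604 N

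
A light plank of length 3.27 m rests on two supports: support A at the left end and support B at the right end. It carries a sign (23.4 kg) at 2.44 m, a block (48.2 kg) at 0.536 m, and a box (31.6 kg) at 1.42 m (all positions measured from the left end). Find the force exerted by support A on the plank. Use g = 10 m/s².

Taking torques about support B:
Sign: 23.4 × 10 = 234 N down at 2.44 m → arm 0.83 m, τ = 234 × 0.83 = 194.2 N·m counterclockwise.
Block: 48.2 × 10 = 482 N down at 0.536 m → arm 2.734 m, τ = 482 × 2.734 = 1318 N·m counterclockwise.
Box: 31.6 × 10 = 316 N down at 1.42 m → arm 1.85 m, τ = 316 × 1.85 = 584.6 N·m counterclockwise.
Net load moment about support B = 2097 N·m counterclockwise.
Reaction R at support A is upward at 0 m, arm 3.27 m → moment R × 3.27 clockwise.
Στ = 0 ⇒ R × 3.27 = 2097 ⇒ R = 641 N.

R_A ≈ 641 N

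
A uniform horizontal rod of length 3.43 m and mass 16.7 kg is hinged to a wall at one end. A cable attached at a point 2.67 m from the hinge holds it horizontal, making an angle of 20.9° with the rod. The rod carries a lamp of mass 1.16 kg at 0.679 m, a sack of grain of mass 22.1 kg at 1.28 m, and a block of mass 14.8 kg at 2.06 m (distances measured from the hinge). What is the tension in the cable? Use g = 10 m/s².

T ≈ 926 N

About the hinge:
Beam weight: 16.7 × 10 = 167 N down at 1.715 m → arm 1.715 m, τ = 167 × 1.715 = 286.4 N·m clockwise.
Lamp: 1.16 × 10 = 11.6 N down at 0.679 m → arm 0.679 m, τ = 11.6 × 0.679 = 7.876 N·m clockwise.
Sack of grain: 22.1 × 10 = 221 N down at 1.28 m → arm 1.28 m, τ = 221 × 1.28 = 282.9 N·m clockwise.
Block: 14.8 × 10 = 148 N down at 2.06 m → arm 2.06 m, τ = 148 × 2.06 = 304.9 N·m clockwise.
Total clockwise load moment = 882.1 N·m.
The cable tension T acts at 2.67 m; only its component perpendicular to the rod, T sinθ, produces torque. sin 20.9° = 0.3567.
For rotational equilibrium, T × 2.67 × 0.3567 = 882.1, so T = 882.1 / 0.9524 = 926 N.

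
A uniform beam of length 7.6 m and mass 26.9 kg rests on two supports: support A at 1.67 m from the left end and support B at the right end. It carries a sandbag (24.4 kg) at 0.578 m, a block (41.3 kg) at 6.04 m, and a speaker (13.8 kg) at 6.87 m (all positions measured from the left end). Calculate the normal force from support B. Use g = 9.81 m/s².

Take moments about support A.
Beam weight: 26.9 × 9.81 = 263.9 N down at 3.8 m → arm 2.13 m, τ = 263.9 × 2.13 = 562.1 N·m clockwise.
Sandbag: 24.4 × 9.81 = 239.4 N down at 0.578 m → arm 1.092 m, τ = 239.4 × 1.092 = 261.4 N·m counterclockwise.
Block: 41.3 × 9.81 = 405.2 N down at 6.04 m → arm 4.37 m, τ = 405.2 × 4.37 = 1771 N·m clockwise.
Speaker: 13.8 × 9.81 = 135.4 N down at 6.87 m → arm 5.2 m, τ = 135.4 × 5.2 = 704.1 N·m clockwise.
Net load moment about support A = 2776 N·m clockwise.
Reaction R at support B is upward at 7.6 m, arm 5.93 m → moment R × 5.93 counterclockwise.
For rotational equilibrium, R × 5.93 = 2776, so R = 468 N.

R_B ≈ 468 N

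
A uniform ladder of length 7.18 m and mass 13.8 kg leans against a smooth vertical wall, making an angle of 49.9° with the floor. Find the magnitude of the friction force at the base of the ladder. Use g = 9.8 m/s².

Take moments about the foot of the ladder.
Ladder weight 13.8×9.8 = 135.2 N acts at 3.59 m along the ladder; its horizontal arm is 3.59·cos49.9° = 2.312 m → τ = 312.6 N·m clockwise.
Wall normal N acts horizontally at the top; its moment arm is the height L sinθ = 7.18·sin49.9° = 5.492 m, counterclockwise.
Setting net torque to zero: N × 5.492 = 312.6 → N = 56.9 N.
ΣFx = 0: friction at the foot balances the wall's push, so f = N_wall = 56.9 N.

f ≈ 56.9 N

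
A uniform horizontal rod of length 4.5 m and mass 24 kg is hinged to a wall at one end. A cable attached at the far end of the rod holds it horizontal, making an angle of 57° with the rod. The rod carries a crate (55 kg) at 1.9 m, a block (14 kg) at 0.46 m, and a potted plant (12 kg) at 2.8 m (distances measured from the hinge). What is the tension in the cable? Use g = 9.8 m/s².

About the hinge:
Beam weight: 24 × 9.8 = 235.2 N down at 2.25 m → arm 2.25 m, τ = 235.2 × 2.25 = 529.2 N·m clockwise.
Crate: 55 × 9.8 = 539 N down at 1.9 m → arm 1.9 m, τ = 539 × 1.9 = 1024 N·m clockwise.
Block: 14 × 9.8 = 137.2 N down at 0.46 m → arm 0.46 m, τ = 137.2 × 0.46 = 63.11 N·m clockwise.
Potted plant: 12 × 9.8 = 117.6 N down at 2.8 m → arm 2.8 m, τ = 117.6 × 2.8 = 329.3 N·m clockwise.
Total clockwise load moment = 1946 N·m.
The cable tension T acts at 4.5 m; only its component perpendicular to the rod, T sinθ, produces torque. sin 57° = 0.8387.
Setting net torque to zero: T × 4.5 × 0.8387 = 1946 → T = 1946 / 3.774 = 516 N.

T ≈ 516 N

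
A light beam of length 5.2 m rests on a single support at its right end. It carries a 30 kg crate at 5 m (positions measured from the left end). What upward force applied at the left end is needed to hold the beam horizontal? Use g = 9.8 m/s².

F ≈ 11.3 N

Sum moments about the right end (the unknown pivot reaction has zero arm there).
Crate: 30 × 9.8 = 294 N down at 5 m → arm 0.2 m, τ = 294 × 0.2 = 58.8 N·m counterclockwise.
Net moment of the loads = 58.8 N·m counterclockwise.
The upward force F acts at the left end, arm 5.2 m, giving F × 5.2 clockwise.
Balancing moments: F × 5.2 = 58.8, giving F = 58.8 / 5.2 = 11.3 N.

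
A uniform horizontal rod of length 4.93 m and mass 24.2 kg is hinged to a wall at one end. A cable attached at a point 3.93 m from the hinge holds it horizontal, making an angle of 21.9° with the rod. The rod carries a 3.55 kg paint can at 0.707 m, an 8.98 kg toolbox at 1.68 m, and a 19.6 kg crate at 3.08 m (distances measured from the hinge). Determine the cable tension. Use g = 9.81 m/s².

Choose the hinge as the axis so the unknown hinge reaction has zero arm there.
Beam weight: 24.2 × 9.81 = 237.4 N down at 2.465 m → arm 2.465 m, τ = 237.4 × 2.465 = 585.2 N·m clockwise.
Paint can: 3.55 × 9.81 = 34.83 N down at 0.707 m → arm 0.707 m, τ = 34.83 × 0.707 = 24.62 N·m clockwise.
Toolbox: 8.98 × 9.81 = 88.09 N down at 1.68 m → arm 1.68 m, τ = 88.09 × 1.68 = 148 N·m clockwise.
Crate: 19.6 × 9.81 = 192.3 N down at 3.08 m → arm 3.08 m, τ = 192.3 × 3.08 = 592.3 N·m clockwise.
Total clockwise load moment = 1350 N·m.
The cable tension T acts at 3.93 m; only its component perpendicular to the rod, T sinθ, produces torque. sin 21.9° = 0.373.
Στ = 0 ⇒ T × 3.93 × 0.373 = 1350 ⇒ T = 1350 / 1.466 = 921 N.

T ≈ 921 N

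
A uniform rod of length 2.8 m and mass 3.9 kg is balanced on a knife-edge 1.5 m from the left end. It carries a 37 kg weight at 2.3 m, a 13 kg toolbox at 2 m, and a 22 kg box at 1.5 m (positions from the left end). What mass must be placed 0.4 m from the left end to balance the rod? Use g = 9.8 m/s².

m ≈ 32.5 kg

Take moments about the knife-edge (at 1.5 m from the left end).
Beam weight: 3.9 × 9.8 = 38.22 N down at 1.4 m → arm 0.1 m, τ = 38.22 × 0.1 = 3.822 N·m counterclockwise.
Weight: 37 × 9.8 = 362.6 N down at 2.3 m → arm 0.8 m, τ = 362.6 × 0.8 = 290.1 N·m clockwise.
Toolbox: 13 × 9.8 = 127.4 N down at 2 m → arm 0.5 m, τ = 127.4 × 0.5 = 63.7 N·m clockwise.
Box: acts at the knife-edge, moment arm 0 → no torque.
Net moment of known loads = 350 N·m clockwise.
An unknown mass m at 0.4 m has arm 1.1 m; its moment is m·g·1.1 counterclockwise.
Στ = 0 ⇒ m × 9.8 × 1.1 = 350 ⇒ m = 350 / (9.8 × 1.1) = 32.5 kg.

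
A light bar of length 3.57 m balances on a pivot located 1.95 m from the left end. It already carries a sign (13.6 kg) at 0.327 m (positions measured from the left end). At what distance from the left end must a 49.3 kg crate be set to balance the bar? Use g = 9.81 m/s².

Taking torques about the pivot (at 1.95 m from the left end):
Sign: 13.6 × 9.81 = 133.4 N down at 0.327 m → arm 1.623 m, τ = 133.4 × 1.623 = 216.5 N·m counterclockwise.
Net moment of existing loads = 216.5 N·m counterclockwise.
The crate weighs 49.3 × 9.81 = 483.6 N and must supply an equal clockwise moment, so its lever arm about the pivot is 216.5 / 483.6 = 0.448 m.
That puts it at 1.95 + 0.448 = 2.4 m from the left end.

x ≈ 2.4 m from the left end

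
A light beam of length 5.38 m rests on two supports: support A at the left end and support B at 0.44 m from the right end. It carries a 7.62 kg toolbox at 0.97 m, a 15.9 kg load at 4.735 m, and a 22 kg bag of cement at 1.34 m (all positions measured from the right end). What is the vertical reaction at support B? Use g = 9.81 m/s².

Take moments about support A.
Toolbox: 7.62 × 9.81 = 74.75 N down at 0.97 m → arm 4.41 m, τ = 74.75 × 4.41 = 329.6 N·m clockwise.
Load: 15.9 × 9.81 = 156 N down at 4.735 m → arm 0.645 m, τ = 156 × 0.645 = 100.6 N·m clockwise.
Bag of cement: 22 × 9.81 = 215.8 N down at 1.34 m → arm 4.04 m, τ = 215.8 × 4.04 = 871.8 N·m clockwise.
Net load moment about support A = 1302 N·m clockwise.
Reaction R at support B is upward at 0.44 m, arm 4.94 m → moment R × 4.94 counterclockwise.
Στ = 0 ⇒ R × 4.94 = 1302 ⇒ R = 264 N.

R_B ≈ 264 N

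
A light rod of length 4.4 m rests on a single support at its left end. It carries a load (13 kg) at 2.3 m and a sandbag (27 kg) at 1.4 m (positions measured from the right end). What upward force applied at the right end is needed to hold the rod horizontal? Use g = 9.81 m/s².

F ≈ 241 N

Take moments about the left end.
Load: 13 × 9.81 = 127.5 N down at 2.3 m → arm 2.1 m, τ = 127.5 × 2.1 = 267.8 N·m clockwise.
Sandbag: 27 × 9.81 = 264.9 N down at 1.4 m → arm 3 m, τ = 264.9 × 3 = 794.7 N·m clockwise.
Net moment of the loads = 1062 N·m clockwise.
The upward force F acts at the right end, arm 4.4 m, giving F × 4.4 counterclockwise.
For rotational equilibrium, F × 4.4 = 1062, so F = 1062 / 4.4 = 241 N.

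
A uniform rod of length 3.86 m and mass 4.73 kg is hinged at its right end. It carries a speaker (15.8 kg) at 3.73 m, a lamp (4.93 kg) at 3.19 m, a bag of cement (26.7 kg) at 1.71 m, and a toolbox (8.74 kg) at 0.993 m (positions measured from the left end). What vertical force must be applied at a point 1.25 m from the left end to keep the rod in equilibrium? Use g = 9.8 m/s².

Taking torques about the right end:
Beam weight: 4.73 × 9.8 = 46.35 N down at 1.93 m → arm 1.93 m, τ = 46.35 × 1.93 = 89.46 N·m counterclockwise.
Speaker: 15.8 × 9.8 = 154.8 N down at 3.73 m → arm 0.13 m, τ = 154.8 × 0.13 = 20.12 N·m counterclockwise.
Lamp: 4.93 × 9.8 = 48.31 N down at 3.19 m → arm 0.67 m, τ = 48.31 × 0.67 = 32.37 N·m counterclockwise.
Bag of cement: 26.7 × 9.8 = 261.7 N down at 1.71 m → arm 2.15 m, τ = 261.7 × 2.15 = 562.7 N·m counterclockwise.
Toolbox: 8.74 × 9.8 = 85.65 N down at 0.993 m → arm 2.867 m, τ = 85.65 × 2.867 = 245.6 N·m counterclockwise.
Net moment of the loads = 950.3 N·m counterclockwise.
The upward force F acts at a point 1.25 m from the left end, arm 2.61 m, giving F × 2.61 clockwise.
Setting net torque to zero: F × 2.61 = 950.3 → F = 950.3 / 2.61 = 364 N.

F ≈ 364 N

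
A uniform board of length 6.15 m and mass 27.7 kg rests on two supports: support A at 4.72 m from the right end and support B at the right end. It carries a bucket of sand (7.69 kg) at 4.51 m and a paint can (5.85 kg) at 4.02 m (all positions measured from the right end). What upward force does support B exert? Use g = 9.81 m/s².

R_B ≈ 107 N

Choose support A as the axis so its reaction then has zero moment arm.
Beam weight: 27.7 × 9.81 = 271.7 N down at 3.075 m → arm 1.645 m, τ = 271.7 × 1.645 = 446.9 N·m clockwise.
Bucket of sand: 7.69 × 9.81 = 75.44 N down at 4.51 m → arm 0.21 m, τ = 75.44 × 0.21 = 15.84 N·m clockwise.
Paint can: 5.85 × 9.81 = 57.39 N down at 4.02 m → arm 0.7 m, τ = 57.39 × 0.7 = 40.17 N·m clockwise.
Net load moment about support A = 502.9 N·m clockwise.
Reaction R at support B is upward at 0 m, arm 4.72 m → moment R × 4.72 counterclockwise.
For rotational equilibrium, R × 4.72 = 502.9, so R = 107 N.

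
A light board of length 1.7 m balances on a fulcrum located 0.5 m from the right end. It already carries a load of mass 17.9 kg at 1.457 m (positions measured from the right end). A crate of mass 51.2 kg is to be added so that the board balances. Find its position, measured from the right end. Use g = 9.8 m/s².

Sum moments about the fulcrum (at 0.5 m from the right end) (the support reaction has zero arm there).
Load: 17.9 × 9.8 = 175.4 N down at 1.457 m → arm 0.957 m, τ = 175.4 × 0.957 = 167.9 N·m counterclockwise.
Net moment of existing loads = 167.9 N·m counterclockwise.
The crate weighs 51.2 × 9.8 = 501.8 N and must supply an equal clockwise moment, so its lever arm about the fulcrum is 167.9 / 501.8 = 0.335 m.
That puts it at 0.5 − 0.335 = 0.165 m from the right end.

x ≈ 0.165 m from the right end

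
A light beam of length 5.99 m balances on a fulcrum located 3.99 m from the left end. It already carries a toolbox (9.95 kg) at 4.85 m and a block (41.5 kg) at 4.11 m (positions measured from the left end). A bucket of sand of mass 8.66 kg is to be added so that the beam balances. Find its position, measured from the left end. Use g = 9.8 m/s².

x ≈ 2.43 m from the left end

Take moments about the fulcrum (at 3.99 m from the left end).
Toolbox: 9.95 × 9.8 = 97.51 N down at 4.85 m → arm 0.86 m, τ = 97.51 × 0.86 = 83.86 N·m clockwise.
Block: 41.5 × 9.8 = 406.7 N down at 4.11 m → arm 0.12 m, τ = 406.7 × 0.12 = 48.8 N·m clockwise.
Net moment of existing loads = 132.7 N·m clockwise.
The bucket of sand weighs 8.66 × 9.8 = 84.87 N and must supply an equal counterclockwise moment, so its lever arm about the fulcrum is 132.7 / 84.87 = 1.56 m.
That puts it at 3.99 − 1.56 = 2.43 m from the left end.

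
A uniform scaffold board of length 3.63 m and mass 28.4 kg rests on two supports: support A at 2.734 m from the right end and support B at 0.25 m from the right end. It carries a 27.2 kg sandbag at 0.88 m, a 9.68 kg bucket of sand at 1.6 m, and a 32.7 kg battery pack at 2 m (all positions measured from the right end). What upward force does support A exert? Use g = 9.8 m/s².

R_A ≈ 520 N

Sum moments about support B (its reaction then has zero moment arm).
Beam weight: 28.4 × 9.8 = 278.3 N down at 1.815 m → arm 1.565 m, τ = 278.3 × 1.565 = 435.5 N·m counterclockwise.
Sandbag: 27.2 × 9.8 = 266.6 N down at 0.88 m → arm 0.63 m, τ = 266.6 × 0.63 = 168 N·m counterclockwise.
Bucket of sand: 9.68 × 9.8 = 94.86 N down at 1.6 m → arm 1.35 m, τ = 94.86 × 1.35 = 128.1 N·m counterclockwise.
Battery pack: 32.7 × 9.8 = 320.5 N down at 2 m → arm 1.75 m, τ = 320.5 × 1.75 = 560.9 N·m counterclockwise.
Net load moment about support B = 1292 N·m counterclockwise.
Reaction R at support A is upward at 2.734 m, arm 2.484 m → moment R × 2.484 clockwise.
For rotational equilibrium, R × 2.484 = 1292, so R = 520 N.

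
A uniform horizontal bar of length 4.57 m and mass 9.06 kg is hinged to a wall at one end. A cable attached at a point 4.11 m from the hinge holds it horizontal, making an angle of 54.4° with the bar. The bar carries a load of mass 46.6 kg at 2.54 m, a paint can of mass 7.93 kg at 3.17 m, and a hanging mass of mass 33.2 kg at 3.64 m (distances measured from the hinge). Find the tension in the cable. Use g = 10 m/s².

Take moments about the hinge.
Beam weight: 9.06 × 10 = 90.6 N down at 2.285 m → arm 2.285 m, τ = 90.6 × 2.285 = 207 N·m clockwise.
Load: 46.6 × 10 = 466 N down at 2.54 m → arm 2.54 m, τ = 466 × 2.54 = 1184 N·m clockwise.
Paint can: 7.93 × 10 = 79.3 N down at 3.17 m → arm 3.17 m, τ = 79.3 × 3.17 = 251.4 N·m clockwise.
Hanging mass: 33.2 × 10 = 332 N down at 3.64 m → arm 3.64 m, τ = 332 × 3.64 = 1208 N·m clockwise.
Total clockwise load moment = 2850 N·m.
The cable tension T acts at 4.11 m; only its component perpendicular to the bar, T sinθ, produces torque. sin 54.4° = 0.8131.
Στ = 0 ⇒ T × 4.11 × 0.8131 = 2850 ⇒ T = 2850 / 3.342 = 853 N.

T ≈ 853 N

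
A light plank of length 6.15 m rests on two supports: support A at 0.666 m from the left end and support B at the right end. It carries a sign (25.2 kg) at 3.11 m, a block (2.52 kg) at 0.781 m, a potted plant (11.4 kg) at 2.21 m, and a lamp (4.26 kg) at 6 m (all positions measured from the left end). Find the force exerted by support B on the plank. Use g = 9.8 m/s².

Choose support A as the axis so its reaction then has zero moment arm.
Sign: 25.2 × 9.8 = 247 N down at 3.11 m → arm 2.444 m, τ = 247 × 2.444 = 603.7 N·m clockwise.
Block: 2.52 × 9.8 = 24.7 N down at 0.781 m → arm 0.115 m, τ = 24.7 × 0.115 = 2.841 N·m clockwise.
Potted plant: 11.4 × 9.8 = 111.7 N down at 2.21 m → arm 1.544 m, τ = 111.7 × 1.544 = 172.5 N·m clockwise.
Lamp: 4.26 × 9.8 = 41.75 N down at 6 m → arm 5.334 m, τ = 41.75 × 5.334 = 222.7 N·m clockwise.
Net load moment about support A = 1002 N·m clockwise.
Reaction R at support B is upward at 6.15 m, arm 5.484 m → moment R × 5.484 counterclockwise.
Balancing moments: R × 5.484 = 1002, giving R = 183 N.

R_B ≈ 183 N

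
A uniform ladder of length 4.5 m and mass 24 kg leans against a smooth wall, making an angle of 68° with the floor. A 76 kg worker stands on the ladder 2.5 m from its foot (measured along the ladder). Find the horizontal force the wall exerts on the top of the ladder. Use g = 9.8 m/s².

Taking torques about the foot of the ladder:
Ladder weight 24×9.8 = 235.2 N acts at 2.25 m along the ladder; its horizontal arm is 2.25·cos68° = 0.8429 m → τ = 198.3 N·m clockwise.
Worker: 76×9.8 = 744.8 N at 2.5 m → arm 0.9365 m → τ = 697.5 N·m clockwise.
Wall normal N acts horizontally at the top; its moment arm is the height L sinθ = 4.5·sin68° = 4.172 m, counterclockwise.
Setting net torque to zero: N × 4.172 = 895.8 → N = 215 N.

N_wall ≈ 215 N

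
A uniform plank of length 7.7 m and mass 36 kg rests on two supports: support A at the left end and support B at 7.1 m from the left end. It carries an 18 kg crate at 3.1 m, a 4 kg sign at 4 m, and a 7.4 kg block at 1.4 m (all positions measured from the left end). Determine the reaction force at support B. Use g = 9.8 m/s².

Take moments about support A.
Beam weight: 36 × 9.8 = 352.8 N down at 3.85 m → arm 3.85 m, τ = 352.8 × 3.85 = 1358 N·m clockwise.
Crate: 18 × 9.8 = 176.4 N down at 3.1 m → arm 3.1 m, τ = 176.4 × 3.1 = 546.8 N·m clockwise.
Sign: 4 × 9.8 = 39.2 N down at 4 m → arm 4 m, τ = 39.2 × 4 = 156.8 N·m clockwise.
Block: 7.4 × 9.8 = 72.52 N down at 1.4 m → arm 1.4 m, τ = 72.52 × 1.4 = 101.5 N·m clockwise.
Net load moment about support A = 2163 N·m clockwise.
Reaction R at support B is upward at 7.1 m, arm 7.1 m → moment R × 7.1 counterclockwise.
For rotational equilibrium, R × 7.1 = 2163, so R = 305 N.

R_B ≈ 305 N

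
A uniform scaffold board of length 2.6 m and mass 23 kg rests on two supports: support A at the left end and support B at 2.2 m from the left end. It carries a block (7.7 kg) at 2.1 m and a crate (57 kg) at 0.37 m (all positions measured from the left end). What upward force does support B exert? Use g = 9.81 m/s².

R_B ≈ 299 N

Taking torques about support A:
Beam weight: 23 × 9.81 = 225.6 N down at 1.3 m → arm 1.3 m, τ = 225.6 × 1.3 = 293.3 N·m clockwise.
Block: 7.7 × 9.81 = 75.54 N down at 2.1 m → arm 2.1 m, τ = 75.54 × 2.1 = 158.6 N·m clockwise.
Crate: 57 × 9.81 = 559.2 N down at 0.37 m → arm 0.37 m, τ = 559.2 × 0.37 = 206.9 N·m clockwise.
Net load moment about support A = 658.8 N·m clockwise.
Reaction R at support B is upward at 2.2 m, arm 2.2 m → moment R × 2.2 counterclockwise.
Balancing moments: R × 2.2 = 658.8, giving R = 299 N.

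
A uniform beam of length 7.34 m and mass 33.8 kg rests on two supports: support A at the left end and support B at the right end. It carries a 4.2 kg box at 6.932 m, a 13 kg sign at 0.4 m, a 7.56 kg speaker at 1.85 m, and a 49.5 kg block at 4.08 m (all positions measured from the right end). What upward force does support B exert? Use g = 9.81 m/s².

R_B ≈ 560 N

Choose support A as the axis so its reaction then has zero moment arm.
Beam weight: 33.8 × 9.81 = 331.6 N down at 3.67 m → arm 3.67 m, τ = 331.6 × 3.67 = 1217 N·m clockwise.
Box: 4.2 × 9.81 = 41.2 N down at 6.932 m → arm 0.408 m, τ = 41.2 × 0.408 = 16.81 N·m clockwise.
Sign: 13 × 9.81 = 127.5 N down at 0.4 m → arm 6.94 m, τ = 127.5 × 6.94 = 884.9 N·m clockwise.
Speaker: 7.56 × 9.81 = 74.16 N down at 1.85 m → arm 5.49 m, τ = 74.16 × 5.49 = 407.1 N·m clockwise.
Block: 49.5 × 9.81 = 485.6 N down at 4.08 m → arm 3.26 m, τ = 485.6 × 3.26 = 1583 N·m clockwise.
Net load moment about support A = 4109 N·m clockwise.
Reaction R at support B is upward at 0 m, arm 7.34 m → moment R × 7.34 counterclockwise.
Setting net torque to zero: R × 7.34 = 4109 → R = 560 N.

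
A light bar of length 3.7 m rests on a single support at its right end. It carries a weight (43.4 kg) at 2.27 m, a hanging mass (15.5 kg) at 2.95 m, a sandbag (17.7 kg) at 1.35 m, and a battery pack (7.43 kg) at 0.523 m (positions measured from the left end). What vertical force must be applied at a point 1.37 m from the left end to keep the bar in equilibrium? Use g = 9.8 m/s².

F ≈ 584 N

Take moments about the right end.
Weight: 43.4 × 9.8 = 425.3 N down at 2.27 m → arm 1.43 m, τ = 425.3 × 1.43 = 608.2 N·m counterclockwise.
Hanging mass: 15.5 × 9.8 = 151.9 N down at 2.95 m → arm 0.75 m, τ = 151.9 × 0.75 = 113.9 N·m counterclockwise.
Sandbag: 17.7 × 9.8 = 173.5 N down at 1.35 m → arm 2.35 m, τ = 173.5 × 2.35 = 407.7 N·m counterclockwise.
Battery pack: 7.43 × 9.8 = 72.81 N down at 0.523 m → arm 3.177 m, τ = 72.81 × 3.177 = 231.3 N·m counterclockwise.
Net moment of the loads = 1361 N·m counterclockwise.
The upward force F acts at a point 1.37 m from the left end, arm 2.33 m, giving F × 2.33 clockwise.
For rotational equilibrium, F × 2.33 = 1361, so F = 1361 / 2.33 = 584 N.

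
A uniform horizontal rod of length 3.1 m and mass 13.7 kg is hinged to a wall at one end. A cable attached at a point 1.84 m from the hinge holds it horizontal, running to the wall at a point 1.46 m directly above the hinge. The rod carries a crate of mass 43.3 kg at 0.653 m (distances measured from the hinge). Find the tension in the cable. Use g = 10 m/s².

T ≈ 433 N

Taking torques about the hinge:
Beam weight: 13.7 × 10 = 137 N down at 1.55 m → arm 1.55 m, τ = 137 × 1.55 = 212.3 N·m clockwise.
Crate: 43.3 × 10 = 433 N down at 0.653 m → arm 0.653 m, τ = 433 × 0.653 = 282.7 N·m clockwise.
Total clockwise load moment = 495 N·m.
The cable tension T acts at 1.84 m; only its component perpendicular to the rod, T sinθ, produces torque. sinθ = h/√(h²+d²) = 1.46/√(1.46²+1.84²) = 0.6216.
Setting net torque to zero: T × 1.84 × 0.6216 = 495 → T = 495 / 1.144 = 433 N.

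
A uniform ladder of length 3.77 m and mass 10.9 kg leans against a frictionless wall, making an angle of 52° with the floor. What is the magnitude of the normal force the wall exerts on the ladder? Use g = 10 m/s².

N_wall ≈ 42.6 N

Sum moments about the foot of the ladder (the floor normal and friction both act there and drop out).
Ladder weight 10.9×10 = 109 N acts at 1.885 m along the ladder; its horizontal arm is 1.885·cos52° = 1.161 m → τ = 126.5 N·m clockwise.
Wall normal N acts horizontally at the top; its moment arm is the height L sinθ = 3.77·sin52° = 2.971 m, counterclockwise.
Setting net torque to zero: N × 2.971 = 126.5 → N = 42.6 N.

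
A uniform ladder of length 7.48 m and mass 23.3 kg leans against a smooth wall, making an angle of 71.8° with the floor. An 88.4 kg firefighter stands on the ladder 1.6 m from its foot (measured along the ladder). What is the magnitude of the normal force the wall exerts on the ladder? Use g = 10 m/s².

Sum moments about the foot of the ladder (the floor normal and friction both act there and drop out).
Ladder weight 23.3×10 = 233 N acts at 3.74 m along the ladder; its horizontal arm is 3.74·cos71.8° = 1.168 m → τ = 272.1 N·m clockwise.
Firefighter: 88.4×10 = 884 N at 1.6 m → arm 0.4997 m → τ = 441.7 N·m clockwise.
Wall normal N acts horizontally at the top; its moment arm is the height L sinθ = 7.48·sin71.8° = 7.106 m, counterclockwise.
Στ = 0 ⇒ N × 7.106 = 713.8 ⇒ N = 100 N.

N_wall ≈ 100 N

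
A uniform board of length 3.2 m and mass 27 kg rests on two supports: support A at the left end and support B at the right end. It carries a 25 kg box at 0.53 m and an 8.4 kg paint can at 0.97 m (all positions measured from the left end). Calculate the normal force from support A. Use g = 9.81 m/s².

Choose support B as the axis so its reaction then has zero moment arm.
Beam weight: 27 × 9.81 = 264.9 N down at 1.6 m → arm 1.6 m, τ = 264.9 × 1.6 = 423.8 N·m counterclockwise.
Box: 25 × 9.81 = 245.2 N down at 0.53 m → arm 2.67 m, τ = 245.2 × 2.67 = 654.7 N·m counterclockwise.
Paint can: 8.4 × 9.81 = 82.4 N down at 0.97 m → arm 2.23 m, τ = 82.4 × 2.23 = 183.8 N·m counterclockwise.
Net load moment about support B = 1262 N·m counterclockwise.
Reaction R at support A is upward at 0 m, arm 3.2 m → moment R × 3.2 clockwise.
Setting net torque to zero: R × 3.2 = 1262 → R = 394 N.

R_A ≈ 394 N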